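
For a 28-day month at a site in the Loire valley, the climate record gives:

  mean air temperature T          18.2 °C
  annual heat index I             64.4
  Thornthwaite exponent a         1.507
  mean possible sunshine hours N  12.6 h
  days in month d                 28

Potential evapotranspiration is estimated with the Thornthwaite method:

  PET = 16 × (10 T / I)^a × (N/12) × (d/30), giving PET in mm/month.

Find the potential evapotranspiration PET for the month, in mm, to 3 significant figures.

75.0 mm

10T/I = 10 × 18.2 / 64.4 = 2.8261
(10T/I)^a = 2.8261^1.507 = 4.7856
Uncorrected PET = 16 × 4.7856 = 76.570 mm
Correction = (N/12)(d/30) = (12.6/12)(28/30) = 0.9800
PET = 76.570 × 0.9800 = 75.039 mm/month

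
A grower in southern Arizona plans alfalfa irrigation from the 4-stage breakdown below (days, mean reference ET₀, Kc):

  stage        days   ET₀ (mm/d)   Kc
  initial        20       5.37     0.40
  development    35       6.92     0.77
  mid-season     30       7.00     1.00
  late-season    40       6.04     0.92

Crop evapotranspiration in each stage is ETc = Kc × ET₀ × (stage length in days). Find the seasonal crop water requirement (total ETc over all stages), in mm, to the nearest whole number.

initial: 0.40 × 5.37 × 20 = 42.96 mm
development: 0.77 × 6.92 × 35 = 186.49 mm
mid-season: 1.00 × 7.00 × 30 = 210.00 mm
late-season: 0.92 × 6.04 × 40 = 222.27 mm
Seasonal total = 661.72 mm

662 mm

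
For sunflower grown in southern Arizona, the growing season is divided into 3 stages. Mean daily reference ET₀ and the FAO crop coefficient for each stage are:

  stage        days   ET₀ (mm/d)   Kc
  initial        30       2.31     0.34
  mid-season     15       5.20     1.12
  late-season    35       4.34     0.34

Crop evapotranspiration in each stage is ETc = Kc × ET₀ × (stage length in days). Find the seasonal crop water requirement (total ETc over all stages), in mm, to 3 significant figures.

initial: 0.34 × 2.31 × 30 = 23.56 mm
mid-season: 1.12 × 5.20 × 15 = 87.36 mm
late-season: 0.34 × 4.34 × 35 = 51.65 mm
Seasonal total = 162.57 mm

163 mm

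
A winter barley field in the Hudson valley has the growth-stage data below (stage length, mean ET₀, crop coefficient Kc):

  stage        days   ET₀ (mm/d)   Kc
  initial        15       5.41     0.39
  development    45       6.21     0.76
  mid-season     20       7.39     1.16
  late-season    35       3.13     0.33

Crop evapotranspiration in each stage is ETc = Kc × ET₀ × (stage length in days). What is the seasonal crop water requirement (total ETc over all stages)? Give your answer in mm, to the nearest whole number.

452 mm

initial: 0.39 × 5.41 × 15 = 31.65 mm
development: 0.76 × 6.21 × 45 = 212.38 mm
mid-season: 1.16 × 7.39 × 20 = 171.45 mm
late-season: 0.33 × 3.13 × 35 = 36.15 mm
Seasonal total = 451.63 mm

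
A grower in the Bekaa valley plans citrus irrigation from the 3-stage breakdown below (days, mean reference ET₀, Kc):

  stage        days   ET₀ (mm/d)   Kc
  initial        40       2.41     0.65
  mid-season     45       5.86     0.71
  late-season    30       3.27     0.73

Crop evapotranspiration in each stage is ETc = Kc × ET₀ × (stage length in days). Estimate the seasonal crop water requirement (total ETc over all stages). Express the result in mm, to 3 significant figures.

initial: 0.65 × 2.41 × 40 = 62.66 mm
mid-season: 0.71 × 5.86 × 45 = 187.23 mm
late-season: 0.73 × 3.27 × 30 = 71.61 mm
Seasonal total = 321.50 mm

322 mm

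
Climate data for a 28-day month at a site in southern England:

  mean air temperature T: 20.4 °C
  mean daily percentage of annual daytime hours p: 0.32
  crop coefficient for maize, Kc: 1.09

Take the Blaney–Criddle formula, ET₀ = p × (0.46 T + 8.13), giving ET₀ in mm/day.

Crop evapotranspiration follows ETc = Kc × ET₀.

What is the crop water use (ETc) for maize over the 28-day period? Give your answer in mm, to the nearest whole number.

171 mm

ET₀ = 0.32 × (0.46 × 20.4 + 8.13) = 0.32 × 17.514 = 5.6045 mm/d
ETc = Kc × ET₀ = 1.09 × 5.6045 = 6.1089 mm/d
Over 28 days: 6.1089 × 28 = 171.049 mm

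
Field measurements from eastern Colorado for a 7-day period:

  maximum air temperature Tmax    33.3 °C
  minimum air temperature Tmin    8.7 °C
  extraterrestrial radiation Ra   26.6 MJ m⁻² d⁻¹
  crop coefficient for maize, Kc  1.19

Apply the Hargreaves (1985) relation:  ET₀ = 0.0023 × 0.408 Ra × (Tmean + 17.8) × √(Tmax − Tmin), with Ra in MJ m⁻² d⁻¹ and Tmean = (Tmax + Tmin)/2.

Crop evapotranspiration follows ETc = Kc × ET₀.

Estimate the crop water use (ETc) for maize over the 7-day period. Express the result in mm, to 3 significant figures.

40.0 mm

Tmean = (33.3 + 8.7)/2 = 21.00 °C
0.408 Ra = 0.408 × 26.6 = 10.8528 mm/d equivalent
ET₀ = 0.0023 × 10.8528 × (21.00 + 17.8) × √24.6 = 0.0023 × 10.8528 × 38.80 × 4.9598 = 4.8036 mm/d
ETc = Kc × ET₀ = 1.19 × 4.8036 = 5.7163 mm/d
Over 7 days: 5.7163 × 7 = 40.014 mm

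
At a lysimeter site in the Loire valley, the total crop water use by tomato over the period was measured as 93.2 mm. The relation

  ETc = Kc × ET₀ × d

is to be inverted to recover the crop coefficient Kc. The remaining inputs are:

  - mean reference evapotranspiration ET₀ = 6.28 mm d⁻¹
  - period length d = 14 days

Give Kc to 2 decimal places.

ETc = Kc × ET₀ × d  ⇒  Kc = ETc / (ET₀ × d)
Kc = 93.2 / (6.28 × 14) = 93.2 / 87.92 = 1.0601

1.06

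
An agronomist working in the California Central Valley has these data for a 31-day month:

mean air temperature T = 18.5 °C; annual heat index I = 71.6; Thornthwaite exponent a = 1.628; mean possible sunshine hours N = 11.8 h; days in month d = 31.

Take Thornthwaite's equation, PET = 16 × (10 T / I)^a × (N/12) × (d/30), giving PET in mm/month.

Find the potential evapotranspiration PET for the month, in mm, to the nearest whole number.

76 mm

10T/I = 10 × 18.5 / 71.6 = 2.5838
(10T/I)^a = 2.5838^1.628 = 4.6898
Uncorrected PET = 16 × 4.6898 = 75.037 mm
Correction = (N/12)(d/30) = (11.8/12)(31/30) = 1.0161
PET = 75.037 × 1.0161 = 76.245 mm/month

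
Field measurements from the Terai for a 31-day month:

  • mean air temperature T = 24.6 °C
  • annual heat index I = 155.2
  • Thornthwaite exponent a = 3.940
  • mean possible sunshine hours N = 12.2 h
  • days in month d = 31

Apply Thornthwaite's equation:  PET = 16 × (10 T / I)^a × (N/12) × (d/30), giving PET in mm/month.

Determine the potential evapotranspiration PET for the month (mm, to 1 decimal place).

10T/I = 10 × 24.6 / 155.2 = 1.5851
(10T/I)^a = 1.5851^3.940 = 6.1408
Uncorrected PET = 16 × 6.1408 = 98.253 mm
Correction = (N/12)(d/30) = (12.2/12)(31/30) = 1.0506
PET = 98.253 × 1.0506 = 103.225 mm/month

103.2 mm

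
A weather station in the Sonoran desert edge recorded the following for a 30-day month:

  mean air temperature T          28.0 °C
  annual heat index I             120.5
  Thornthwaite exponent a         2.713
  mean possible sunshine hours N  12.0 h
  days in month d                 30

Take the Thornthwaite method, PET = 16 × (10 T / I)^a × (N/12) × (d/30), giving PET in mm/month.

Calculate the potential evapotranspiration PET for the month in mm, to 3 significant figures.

158 mm

10T/I = 10 × 28.0 / 120.5 = 2.3237
(10T/I)^a = 2.3237^2.713 = 9.8502
Uncorrected PET = 16 × 9.8502 = 157.603 mm
Correction = (N/12)(d/30) = (12.0/12)(30/30) = 1.0000
PET = 157.603 × 1.0000 = 157.603 mm/month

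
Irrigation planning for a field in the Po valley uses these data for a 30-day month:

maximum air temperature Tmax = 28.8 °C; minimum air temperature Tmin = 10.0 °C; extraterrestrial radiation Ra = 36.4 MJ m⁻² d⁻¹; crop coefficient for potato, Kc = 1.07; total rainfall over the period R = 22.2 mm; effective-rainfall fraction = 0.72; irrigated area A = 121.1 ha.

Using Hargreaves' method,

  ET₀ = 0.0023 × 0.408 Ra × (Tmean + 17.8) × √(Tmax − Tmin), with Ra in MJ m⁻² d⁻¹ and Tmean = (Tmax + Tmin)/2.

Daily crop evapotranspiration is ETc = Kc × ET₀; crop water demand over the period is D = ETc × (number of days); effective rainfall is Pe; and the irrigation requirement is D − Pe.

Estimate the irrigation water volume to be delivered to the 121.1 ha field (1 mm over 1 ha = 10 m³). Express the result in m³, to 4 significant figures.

194800 m³

Tmean = (28.8 + 10.0)/2 = 19.40 °C
0.408 Ra = 0.408 × 36.4 = 14.8512 mm/d equivalent
ET₀ = 0.0023 × 14.8512 × (19.40 + 17.8) × √18.8 = 0.0023 × 14.8512 × 37.20 × 4.3359 = 5.5095 mm/d
ETc = Kc × ET₀ = 1.07 × 5.5095 = 5.8952 mm/d
Crop demand D = ETc × 30 d = 5.8952 × 30 = 176.856 mm
Pe = 0.72 × 22.2 = 15.984 mm
D − Pe = 176.856 − 15.984 = 160.872 mm
Volume = 160.872 mm × 121.1 ha × 10 = 194816.0 m³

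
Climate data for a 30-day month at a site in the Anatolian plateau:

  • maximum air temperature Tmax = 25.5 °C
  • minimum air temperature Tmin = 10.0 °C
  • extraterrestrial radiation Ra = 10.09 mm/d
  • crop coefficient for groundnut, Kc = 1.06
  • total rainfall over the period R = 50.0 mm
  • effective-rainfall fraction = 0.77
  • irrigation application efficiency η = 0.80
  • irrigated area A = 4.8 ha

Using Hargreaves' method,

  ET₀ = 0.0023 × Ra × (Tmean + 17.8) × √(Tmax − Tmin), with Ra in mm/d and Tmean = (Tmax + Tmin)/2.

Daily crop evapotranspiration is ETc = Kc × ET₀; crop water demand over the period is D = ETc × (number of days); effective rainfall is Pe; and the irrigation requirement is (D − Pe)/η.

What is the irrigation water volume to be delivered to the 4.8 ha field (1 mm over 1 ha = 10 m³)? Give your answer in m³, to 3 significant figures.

3890 m³

Tmean = (25.5 + 10.0)/2 = 17.75 °C
ET₀ = 0.0023 × 10.09 × (17.75 + 17.8) × √15.5 = 0.0023 × 10.09 × 35.55 × 3.9370 = 3.2481 mm/d
ETc = Kc × ET₀ = 1.06 × 3.2481 = 3.4430 mm/d
Crop demand D = ETc × 30 d = 3.4430 × 30 = 103.290 mm
Pe = 0.77 × 50.0 = 38.500 mm
D − Pe = 103.290 − 38.500 = 64.790 mm
Gross irrigation = 64.790 / 0.80 = 80.988 mm
Volume = 80.988 mm × 4.8 ha × 10 = 3887.4 m³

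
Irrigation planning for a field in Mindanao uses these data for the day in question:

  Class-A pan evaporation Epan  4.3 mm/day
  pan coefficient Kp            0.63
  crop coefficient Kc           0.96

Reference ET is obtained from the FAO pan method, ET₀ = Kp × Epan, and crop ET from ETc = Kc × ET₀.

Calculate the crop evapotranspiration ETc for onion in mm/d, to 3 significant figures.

2.60 mm/d

ET₀ = 0.63 × 4.3 = 2.7090 mm/d
ETc = Kc × ET₀ = 0.96 × 2.7090 = 2.6006 mm/d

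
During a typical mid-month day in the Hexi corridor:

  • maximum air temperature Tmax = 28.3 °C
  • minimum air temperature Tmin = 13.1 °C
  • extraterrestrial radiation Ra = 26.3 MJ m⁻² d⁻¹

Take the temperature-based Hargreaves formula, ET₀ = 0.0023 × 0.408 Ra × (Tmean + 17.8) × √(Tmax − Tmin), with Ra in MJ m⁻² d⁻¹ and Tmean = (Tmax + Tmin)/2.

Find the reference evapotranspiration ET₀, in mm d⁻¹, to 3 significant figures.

3.70 mm d⁻¹

Tmean = (28.3 + 13.1)/2 = 20.70 °C
0.408 Ra = 0.408 × 26.3 = 10.7304 mm/d equivalent
ET₀ = 0.0023 × 10.7304 × (20.70 + 17.8) × √15.2 = 0.0023 × 10.7304 × 38.50 × 3.8987 = 3.7045 mm/d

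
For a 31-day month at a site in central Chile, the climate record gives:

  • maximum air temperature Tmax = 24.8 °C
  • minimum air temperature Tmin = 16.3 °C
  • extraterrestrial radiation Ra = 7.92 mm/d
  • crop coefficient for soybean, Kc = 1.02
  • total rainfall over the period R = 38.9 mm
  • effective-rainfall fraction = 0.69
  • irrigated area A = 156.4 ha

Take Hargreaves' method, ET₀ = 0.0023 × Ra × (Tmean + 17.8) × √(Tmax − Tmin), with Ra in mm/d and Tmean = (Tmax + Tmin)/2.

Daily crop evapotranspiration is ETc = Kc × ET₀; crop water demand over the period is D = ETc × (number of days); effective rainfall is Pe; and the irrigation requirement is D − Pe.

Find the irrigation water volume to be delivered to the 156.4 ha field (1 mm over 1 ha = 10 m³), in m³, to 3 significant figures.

58700 m³

Tmean = (24.8 + 16.3)/2 = 20.55 °C
ET₀ = 0.0023 × 7.92 × (20.55 + 17.8) × √8.5 = 0.0023 × 7.92 × 38.35 × 2.9155 = 2.0367 mm/d
ETc = Kc × ET₀ = 1.02 × 2.0367 = 2.0774 mm/d
Crop demand D = ETc × 31 d = 2.0774 × 31 = 64.399 mm
Pe = 0.69 × 38.9 = 26.841 mm
D − Pe = 64.399 − 26.841 = 37.558 mm
Volume = 37.558 mm × 156.4 ha × 10 = 58740.7 m³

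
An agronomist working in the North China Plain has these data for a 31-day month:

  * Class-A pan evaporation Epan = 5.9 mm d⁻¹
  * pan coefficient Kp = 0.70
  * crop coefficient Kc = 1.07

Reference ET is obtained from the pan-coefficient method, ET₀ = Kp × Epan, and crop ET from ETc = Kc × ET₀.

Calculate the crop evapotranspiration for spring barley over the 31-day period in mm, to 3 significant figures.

137 mm

ET₀ = 0.70 × 5.9 = 4.1300 mm/d
ETc = Kc × ET₀ = 1.07 × 4.1300 = 4.4191 mm/d
Over 31 days: 4.4191 × 31 = 136.992 mm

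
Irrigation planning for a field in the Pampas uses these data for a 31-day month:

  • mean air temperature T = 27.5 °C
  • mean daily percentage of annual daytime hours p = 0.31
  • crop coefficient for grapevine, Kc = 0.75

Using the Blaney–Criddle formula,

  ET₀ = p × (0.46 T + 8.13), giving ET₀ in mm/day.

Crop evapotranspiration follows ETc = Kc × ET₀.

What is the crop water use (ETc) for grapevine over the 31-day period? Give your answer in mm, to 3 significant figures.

150 mm

ET₀ = 0.31 × (0.46 × 27.5 + 8.13) = 0.31 × 20.780 = 6.4418 mm/d
ETc = Kc × ET₀ = 0.75 × 6.4418 = 4.8314 mm/d
Over 31 days: 4.8314 × 31 = 149.773 mm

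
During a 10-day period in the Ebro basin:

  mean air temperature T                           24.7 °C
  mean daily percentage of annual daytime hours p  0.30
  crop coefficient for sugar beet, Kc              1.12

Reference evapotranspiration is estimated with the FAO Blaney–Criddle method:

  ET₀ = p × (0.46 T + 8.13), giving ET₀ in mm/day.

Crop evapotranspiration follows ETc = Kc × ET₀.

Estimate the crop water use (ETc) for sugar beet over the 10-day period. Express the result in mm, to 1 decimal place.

65.5 mm

ET₀ = 0.30 × (0.46 × 24.7 + 8.13) = 0.30 × 19.492 = 5.8476 mm/d
ETc = Kc × ET₀ = 1.12 × 5.8476 = 6.5493 mm/d
Over 10 days: 6.5493 × 10 = 65.493 mm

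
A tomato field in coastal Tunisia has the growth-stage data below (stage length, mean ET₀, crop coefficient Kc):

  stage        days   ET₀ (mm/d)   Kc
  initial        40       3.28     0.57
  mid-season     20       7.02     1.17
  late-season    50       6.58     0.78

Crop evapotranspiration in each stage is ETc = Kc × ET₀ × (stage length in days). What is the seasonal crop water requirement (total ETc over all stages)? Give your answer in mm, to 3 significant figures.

496 mm

initial: 0.57 × 3.28 × 40 = 74.78 mm
mid-season: 1.17 × 7.02 × 20 = 164.27 mm
late-season: 0.78 × 6.58 × 50 = 256.62 mm
Seasonal total = 495.67 mm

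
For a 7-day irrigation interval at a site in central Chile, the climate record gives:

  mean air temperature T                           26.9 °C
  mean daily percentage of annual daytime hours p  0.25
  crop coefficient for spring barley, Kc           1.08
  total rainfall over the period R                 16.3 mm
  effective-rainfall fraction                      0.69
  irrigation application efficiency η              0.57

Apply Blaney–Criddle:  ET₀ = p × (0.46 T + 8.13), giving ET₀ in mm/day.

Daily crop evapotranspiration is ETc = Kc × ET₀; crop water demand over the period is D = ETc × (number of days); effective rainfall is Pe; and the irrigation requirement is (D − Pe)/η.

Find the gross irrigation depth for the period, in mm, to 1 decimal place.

ET₀ = 0.25 × (0.46 × 26.9 + 8.13) = 0.25 × 20.504 = 5.1260 mm/d
ETc = Kc × ET₀ = 1.08 × 5.1260 = 5.5361 mm/d
Crop demand D = ETc × 7 d = 5.5361 × 7 = 38.753 mm
Pe = 0.69 × 16.3 = 11.247 mm
D − Pe = 38.753 − 11.247 = 27.506 mm
Gross irrigation = 27.506 / 0.57 = 48.256 mm

48.3 mm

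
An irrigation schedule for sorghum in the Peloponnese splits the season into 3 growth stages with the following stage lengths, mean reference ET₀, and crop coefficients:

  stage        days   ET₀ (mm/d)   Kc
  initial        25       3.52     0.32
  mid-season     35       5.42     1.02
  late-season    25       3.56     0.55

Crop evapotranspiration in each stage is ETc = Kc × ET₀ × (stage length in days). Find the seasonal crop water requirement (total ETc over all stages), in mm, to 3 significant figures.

271 mm

initial: 0.32 × 3.52 × 25 = 28.16 mm
mid-season: 1.02 × 5.42 × 35 = 193.49 mm
late-season: 0.55 × 3.56 × 25 = 48.95 mm
Seasonal total = 270.60 mm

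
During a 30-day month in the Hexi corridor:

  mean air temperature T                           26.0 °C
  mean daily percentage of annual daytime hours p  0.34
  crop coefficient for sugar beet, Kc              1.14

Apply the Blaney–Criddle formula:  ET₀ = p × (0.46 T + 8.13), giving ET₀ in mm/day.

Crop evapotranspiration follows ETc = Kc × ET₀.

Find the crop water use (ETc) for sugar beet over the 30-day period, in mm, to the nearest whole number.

234 mm

ET₀ = 0.34 × (0.46 × 26.0 + 8.13) = 0.34 × 20.090 = 6.8306 mm/d
ETc = Kc × ET₀ = 1.14 × 6.8306 = 7.7869 mm/d
Over 30 days: 7.7869 × 30 = 233.607 mm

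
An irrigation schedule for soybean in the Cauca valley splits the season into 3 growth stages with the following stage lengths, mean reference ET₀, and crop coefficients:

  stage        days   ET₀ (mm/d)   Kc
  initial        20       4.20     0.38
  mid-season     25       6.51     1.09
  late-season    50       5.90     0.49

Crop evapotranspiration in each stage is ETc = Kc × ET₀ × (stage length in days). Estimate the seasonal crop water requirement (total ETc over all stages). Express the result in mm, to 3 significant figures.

354 mm

initial: 0.38 × 4.20 × 20 = 31.92 mm
mid-season: 1.09 × 6.51 × 25 = 177.40 mm
late-season: 0.49 × 5.90 × 50 = 144.55 mm
Seasonal total = 353.87 mm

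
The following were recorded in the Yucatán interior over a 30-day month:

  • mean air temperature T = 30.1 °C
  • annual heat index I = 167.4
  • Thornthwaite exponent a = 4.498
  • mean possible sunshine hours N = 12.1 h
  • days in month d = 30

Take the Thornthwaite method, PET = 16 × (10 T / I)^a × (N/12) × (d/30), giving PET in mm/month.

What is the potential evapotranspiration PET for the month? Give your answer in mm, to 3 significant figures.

10T/I = 10 × 30.1 / 167.4 = 1.7981
(10T/I)^a = 1.7981^4.498 = 14.0008
Uncorrected PET = 16 × 14.0008 = 224.013 mm
Correction = (N/12)(d/30) = (12.1/12)(30/30) = 1.0083
PET = 224.013 × 1.0083 = 225.872 mm/month

226 mm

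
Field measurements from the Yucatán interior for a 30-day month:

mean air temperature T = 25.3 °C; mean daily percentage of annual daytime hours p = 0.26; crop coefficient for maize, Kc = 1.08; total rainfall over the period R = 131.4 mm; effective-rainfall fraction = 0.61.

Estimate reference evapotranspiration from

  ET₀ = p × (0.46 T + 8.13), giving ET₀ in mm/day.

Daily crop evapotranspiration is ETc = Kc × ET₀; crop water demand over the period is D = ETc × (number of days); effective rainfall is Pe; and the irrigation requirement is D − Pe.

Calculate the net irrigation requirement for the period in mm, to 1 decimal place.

86.4 mm

ET₀ = 0.26 × (0.46 × 25.3 + 8.13) = 0.26 × 19.768 = 5.1397 mm/d
ETc = Kc × ET₀ = 1.08 × 5.1397 = 5.5509 mm/d
Crop demand D = ETc × 30 d = 5.5509 × 30 = 166.527 mm
Pe = 0.61 × 131.4 = 80.154 mm
D − Pe = 166.527 − 80.154 = 86.373 mm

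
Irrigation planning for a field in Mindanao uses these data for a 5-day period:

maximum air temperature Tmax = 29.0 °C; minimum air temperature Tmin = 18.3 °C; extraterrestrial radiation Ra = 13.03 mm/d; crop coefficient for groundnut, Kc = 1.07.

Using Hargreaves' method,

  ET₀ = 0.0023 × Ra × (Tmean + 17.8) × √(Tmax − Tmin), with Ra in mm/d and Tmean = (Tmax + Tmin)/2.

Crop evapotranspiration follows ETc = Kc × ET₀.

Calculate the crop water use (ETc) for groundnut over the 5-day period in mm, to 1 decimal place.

21.7 mm

Tmean = (29.0 + 18.3)/2 = 23.65 °C
ET₀ = 0.0023 × 13.03 × (23.65 + 17.8) × √10.7 = 0.0023 × 13.03 × 41.45 × 3.2711 = 4.0634 mm/d
ETc = Kc × ET₀ = 1.07 × 4.0634 = 4.3478 mm/d
Over 5 days: 4.3478 × 5 = 21.739 mm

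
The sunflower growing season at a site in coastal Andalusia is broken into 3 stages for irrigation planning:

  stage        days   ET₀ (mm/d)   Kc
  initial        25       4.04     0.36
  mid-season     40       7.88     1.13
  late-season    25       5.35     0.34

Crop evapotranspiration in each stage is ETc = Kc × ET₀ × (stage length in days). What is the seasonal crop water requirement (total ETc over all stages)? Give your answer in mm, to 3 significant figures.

initial: 0.36 × 4.04 × 25 = 36.36 mm
mid-season: 1.13 × 7.88 × 40 = 356.18 mm
late-season: 0.34 × 5.35 × 25 = 45.48 mm
Seasonal total = 438.02 mm

438 mm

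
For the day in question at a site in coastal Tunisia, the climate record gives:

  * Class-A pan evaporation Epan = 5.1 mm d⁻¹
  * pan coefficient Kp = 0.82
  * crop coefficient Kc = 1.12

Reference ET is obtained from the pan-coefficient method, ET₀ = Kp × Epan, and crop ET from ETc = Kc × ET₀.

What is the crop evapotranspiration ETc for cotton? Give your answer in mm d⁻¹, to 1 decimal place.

4.7 mm d⁻¹

ET₀ = 0.82 × 5.1 = 4.1820 mm/d
ETc = Kc × ET₀ = 1.12 × 4.1820 = 4.6838 mm/d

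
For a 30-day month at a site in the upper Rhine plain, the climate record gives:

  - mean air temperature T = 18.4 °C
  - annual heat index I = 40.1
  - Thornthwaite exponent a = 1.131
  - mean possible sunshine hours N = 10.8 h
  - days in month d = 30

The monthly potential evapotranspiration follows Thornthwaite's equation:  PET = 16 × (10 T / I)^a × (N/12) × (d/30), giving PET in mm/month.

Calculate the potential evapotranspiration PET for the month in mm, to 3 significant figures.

10T/I = 10 × 18.4 / 40.1 = 4.5885
(10T/I)^a = 4.5885^1.131 = 5.6021
Uncorrected PET = 16 × 5.6021 = 89.634 mm
Correction = (N/12)(d/30) = (10.8/12)(30/30) = 0.9000
PET = 89.634 × 0.9000 = 80.671 mm/month

80.7 mm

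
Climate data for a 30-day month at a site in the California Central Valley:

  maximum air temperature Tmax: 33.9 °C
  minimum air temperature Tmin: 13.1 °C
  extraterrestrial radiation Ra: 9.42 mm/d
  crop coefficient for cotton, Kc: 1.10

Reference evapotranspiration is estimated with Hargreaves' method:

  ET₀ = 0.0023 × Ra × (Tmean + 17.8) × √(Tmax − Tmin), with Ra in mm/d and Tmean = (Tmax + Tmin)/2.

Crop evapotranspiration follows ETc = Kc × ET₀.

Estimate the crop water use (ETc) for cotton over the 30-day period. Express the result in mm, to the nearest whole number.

135 mm

Tmean = (33.9 + 13.1)/2 = 23.50 °C
ET₀ = 0.0023 × 9.42 × (23.50 + 17.8) × √20.8 = 0.0023 × 9.42 × 41.30 × 4.5607 = 4.0809 mm/d
ETc = Kc × ET₀ = 1.10 × 4.0809 = 4.4890 mm/d
Over 30 days: 4.4890 × 30 = 134.670 mm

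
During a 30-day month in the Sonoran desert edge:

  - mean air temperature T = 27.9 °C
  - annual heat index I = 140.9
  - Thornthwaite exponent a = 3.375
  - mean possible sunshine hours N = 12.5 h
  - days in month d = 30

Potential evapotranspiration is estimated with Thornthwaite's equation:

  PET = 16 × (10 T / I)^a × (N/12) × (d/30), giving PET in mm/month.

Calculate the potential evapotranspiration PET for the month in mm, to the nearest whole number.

10T/I = 10 × 27.9 / 140.9 = 1.9801
(10T/I)^a = 1.9801^3.375 = 10.0304
Uncorrected PET = 16 × 10.0304 = 160.486 mm
Correction = (N/12)(d/30) = (12.5/12)(30/30) = 1.0417
PET = 160.486 × 1.0417 = 167.178 mm/month

167 mm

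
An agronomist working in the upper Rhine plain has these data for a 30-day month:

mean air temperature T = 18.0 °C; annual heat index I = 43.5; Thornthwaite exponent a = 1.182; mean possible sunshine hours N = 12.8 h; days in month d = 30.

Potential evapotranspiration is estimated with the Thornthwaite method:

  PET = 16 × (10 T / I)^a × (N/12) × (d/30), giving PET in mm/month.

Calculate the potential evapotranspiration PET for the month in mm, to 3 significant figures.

10T/I = 10 × 18.0 / 43.5 = 4.1379
(10T/I)^a = 4.1379^1.182 = 5.3584
Uncorrected PET = 16 × 5.3584 = 85.734 mm
Correction = (N/12)(d/30) = (12.8/12)(30/30) = 1.0667
PET = 85.734 × 1.0667 = 91.452 mm/month

91.5 mm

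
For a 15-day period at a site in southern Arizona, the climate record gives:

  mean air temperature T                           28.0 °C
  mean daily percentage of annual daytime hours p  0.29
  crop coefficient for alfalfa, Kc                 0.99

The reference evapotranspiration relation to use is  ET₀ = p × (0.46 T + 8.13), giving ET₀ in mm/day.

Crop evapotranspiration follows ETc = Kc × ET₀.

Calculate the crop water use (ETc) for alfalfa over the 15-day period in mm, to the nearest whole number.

90 mm

ET₀ = 0.29 × (0.46 × 28.0 + 8.13) = 0.29 × 21.010 = 6.0929 mm/d
ETc = Kc × ET₀ = 0.99 × 6.0929 = 6.0320 mm/d
Over 15 days: 6.0320 × 15 = 90.480 mm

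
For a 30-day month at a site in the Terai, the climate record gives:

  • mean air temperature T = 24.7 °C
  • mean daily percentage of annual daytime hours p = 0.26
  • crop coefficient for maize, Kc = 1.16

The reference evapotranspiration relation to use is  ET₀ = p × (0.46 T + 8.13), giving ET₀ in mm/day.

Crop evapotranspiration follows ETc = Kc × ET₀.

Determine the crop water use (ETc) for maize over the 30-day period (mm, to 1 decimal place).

ET₀ = 0.26 × (0.46 × 24.7 + 8.13) = 0.26 × 19.492 = 5.0679 mm/d
ETc = Kc × ET₀ = 1.16 × 5.0679 = 5.8788 mm/d
Over 30 days: 5.8788 × 30 = 176.364 mm

176.4 mm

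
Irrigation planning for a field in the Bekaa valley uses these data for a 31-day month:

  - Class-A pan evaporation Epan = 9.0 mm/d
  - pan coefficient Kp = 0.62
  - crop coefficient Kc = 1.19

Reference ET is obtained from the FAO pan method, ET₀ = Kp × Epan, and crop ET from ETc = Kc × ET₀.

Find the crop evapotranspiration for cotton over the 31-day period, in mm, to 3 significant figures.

206 mm

ET₀ = 0.62 × 9.0 = 5.5800 mm/d
ETc = Kc × ET₀ = 1.19 × 5.5800 = 6.6402 mm/d
Over 31 days: 6.6402 × 31 = 205.846 mm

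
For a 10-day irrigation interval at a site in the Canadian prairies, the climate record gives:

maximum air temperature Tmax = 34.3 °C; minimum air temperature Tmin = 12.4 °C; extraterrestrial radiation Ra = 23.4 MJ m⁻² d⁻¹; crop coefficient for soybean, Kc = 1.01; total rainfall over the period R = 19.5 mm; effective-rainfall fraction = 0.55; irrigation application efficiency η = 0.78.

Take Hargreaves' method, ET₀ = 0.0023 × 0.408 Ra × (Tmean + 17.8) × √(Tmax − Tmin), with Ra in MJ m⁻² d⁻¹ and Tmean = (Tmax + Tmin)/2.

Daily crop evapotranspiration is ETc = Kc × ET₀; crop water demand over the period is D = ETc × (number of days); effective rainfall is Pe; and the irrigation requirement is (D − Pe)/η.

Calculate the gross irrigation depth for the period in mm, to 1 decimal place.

41.0 mm

Tmean = (34.3 + 12.4)/2 = 23.35 °C
0.408 Ra = 0.408 × 23.4 = 9.5472 mm/d equivalent
ET₀ = 0.0023 × 9.5472 × (23.35 + 17.8) × √21.9 = 0.0023 × 9.5472 × 41.15 × 4.6797 = 4.2286 mm/d
ETc = Kc × ET₀ = 1.01 × 4.2286 = 4.2709 mm/d
Crop demand D = ETc × 10 d = 4.2709 × 10 = 42.709 mm
Pe = 0.55 × 19.5 = 10.725 mm
D − Pe = 42.709 − 10.725 = 31.984 mm
Gross irrigation = 31.984 / 0.78 = 41.005 mm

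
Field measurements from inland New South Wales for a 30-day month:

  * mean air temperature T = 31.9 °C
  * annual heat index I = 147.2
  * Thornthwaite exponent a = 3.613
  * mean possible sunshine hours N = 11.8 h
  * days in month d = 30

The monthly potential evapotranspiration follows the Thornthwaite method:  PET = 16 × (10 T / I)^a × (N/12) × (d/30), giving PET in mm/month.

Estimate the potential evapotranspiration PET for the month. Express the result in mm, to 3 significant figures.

257 mm

10T/I = 10 × 31.9 / 147.2 = 2.1671
(10T/I)^a = 2.1671^3.613 = 16.3505
Uncorrected PET = 16 × 16.3505 = 261.608 mm
Correction = (N/12)(d/30) = (11.8/12)(30/30) = 0.9833
PET = 261.608 × 0.9833 = 257.239 mm/month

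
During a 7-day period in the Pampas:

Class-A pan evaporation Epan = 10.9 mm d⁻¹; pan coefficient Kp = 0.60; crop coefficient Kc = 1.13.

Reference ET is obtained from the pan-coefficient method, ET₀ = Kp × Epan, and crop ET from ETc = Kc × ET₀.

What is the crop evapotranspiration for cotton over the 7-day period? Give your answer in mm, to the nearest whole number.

52 mm

ET₀ = 0.60 × 10.9 = 6.5400 mm/d
ETc = Kc × ET₀ = 1.13 × 6.5400 = 7.3902 mm/d
Over 7 days: 7.3902 × 7 = 51.731 mm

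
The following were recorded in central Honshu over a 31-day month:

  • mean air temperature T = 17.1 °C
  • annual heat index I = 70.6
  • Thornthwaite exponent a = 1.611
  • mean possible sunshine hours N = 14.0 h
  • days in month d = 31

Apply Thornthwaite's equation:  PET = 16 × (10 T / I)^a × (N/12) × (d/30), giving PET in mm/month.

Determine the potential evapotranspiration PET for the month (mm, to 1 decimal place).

80.2 mm

10T/I = 10 × 17.1 / 70.6 = 2.4221
(10T/I)^a = 2.4221^1.611 = 4.1585
Uncorrected PET = 16 × 4.1585 = 66.536 mm
Correction = (N/12)(d/30) = (14.0/12)(31/30) = 1.2056
PET = 66.536 × 1.2056 = 80.216 mm/month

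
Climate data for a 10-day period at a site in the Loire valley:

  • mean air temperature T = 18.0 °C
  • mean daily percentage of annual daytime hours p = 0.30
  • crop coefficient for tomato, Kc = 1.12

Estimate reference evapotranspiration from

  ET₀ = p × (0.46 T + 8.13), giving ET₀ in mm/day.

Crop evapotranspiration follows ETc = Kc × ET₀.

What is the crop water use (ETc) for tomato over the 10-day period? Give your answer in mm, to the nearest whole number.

ET₀ = 0.30 × (0.46 × 18.0 + 8.13) = 0.30 × 16.410 = 4.9230 mm/d
ETc = Kc × ET₀ = 1.12 × 4.9230 = 5.5138 mm/d
Over 10 days: 5.5138 × 10 = 55.138 mm

55 mm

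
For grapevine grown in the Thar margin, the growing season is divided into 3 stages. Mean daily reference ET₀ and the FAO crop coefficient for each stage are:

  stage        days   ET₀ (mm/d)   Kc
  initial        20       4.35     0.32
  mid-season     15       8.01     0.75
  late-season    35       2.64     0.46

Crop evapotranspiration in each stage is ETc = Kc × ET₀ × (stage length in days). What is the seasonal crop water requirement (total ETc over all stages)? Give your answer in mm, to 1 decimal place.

160.5 mm

initial: 0.32 × 4.35 × 20 = 27.84 mm
mid-season: 0.75 × 8.01 × 15 = 90.11 mm
late-season: 0.46 × 2.64 × 35 = 42.50 mm
Seasonal total = 160.45 mm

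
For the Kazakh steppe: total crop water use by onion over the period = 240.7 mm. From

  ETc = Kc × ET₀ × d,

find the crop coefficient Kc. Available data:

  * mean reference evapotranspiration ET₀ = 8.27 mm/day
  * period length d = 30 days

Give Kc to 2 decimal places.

ETc = Kc × ET₀ × d  ⇒  Kc = ETc / (ET₀ × d)
Kc = 240.7 / (8.27 × 30) = 240.7 / 248.10 = 0.9702

0.97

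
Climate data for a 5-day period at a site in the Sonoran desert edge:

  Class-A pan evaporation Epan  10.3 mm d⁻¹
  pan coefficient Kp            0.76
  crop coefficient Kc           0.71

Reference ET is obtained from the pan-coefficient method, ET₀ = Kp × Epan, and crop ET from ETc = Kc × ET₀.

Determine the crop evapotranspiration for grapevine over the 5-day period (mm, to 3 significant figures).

27.8 mm

ET₀ = 0.76 × 10.3 = 7.8280 mm/d
ETc = Kc × ET₀ = 0.71 × 7.8280 = 5.5579 mm/d
Over 5 days: 5.5579 × 5 = 27.790 mm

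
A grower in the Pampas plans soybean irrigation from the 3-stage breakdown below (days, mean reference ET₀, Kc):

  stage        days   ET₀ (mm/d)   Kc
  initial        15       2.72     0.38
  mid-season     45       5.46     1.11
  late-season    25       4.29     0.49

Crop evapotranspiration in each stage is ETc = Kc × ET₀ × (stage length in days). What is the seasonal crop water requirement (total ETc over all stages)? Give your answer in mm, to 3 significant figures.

341 mm

initial: 0.38 × 2.72 × 15 = 15.50 mm
mid-season: 1.11 × 5.46 × 45 = 272.73 mm
late-season: 0.49 × 4.29 × 25 = 52.55 mm
Seasonal total = 340.78 mm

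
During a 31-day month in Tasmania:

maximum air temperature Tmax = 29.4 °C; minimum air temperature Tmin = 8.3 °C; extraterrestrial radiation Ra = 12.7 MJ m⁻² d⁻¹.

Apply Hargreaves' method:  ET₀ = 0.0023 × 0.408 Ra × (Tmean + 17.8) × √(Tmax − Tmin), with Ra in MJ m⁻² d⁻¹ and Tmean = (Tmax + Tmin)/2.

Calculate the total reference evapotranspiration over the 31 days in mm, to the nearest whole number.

Tmean = (29.4 + 8.3)/2 = 18.85 °C
0.408 Ra = 0.408 × 12.7 = 5.1816 mm/d equivalent
ET₀ = 0.0023 × 5.1816 × (18.85 + 17.8) × √21.1 = 0.0023 × 5.1816 × 36.65 × 4.5935 = 2.0064 mm/d
Over 31 days: 2.0064 × 31 = 62.198 mm

62 mm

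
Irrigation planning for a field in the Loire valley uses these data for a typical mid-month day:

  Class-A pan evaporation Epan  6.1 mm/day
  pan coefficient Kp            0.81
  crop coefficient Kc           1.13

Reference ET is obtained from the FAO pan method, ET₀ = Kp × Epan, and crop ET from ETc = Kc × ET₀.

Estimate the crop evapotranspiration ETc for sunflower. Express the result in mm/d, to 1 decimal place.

5.6 mm/d

ET₀ = 0.81 × 6.1 = 4.9410 mm/d
ETc = Kc × ET₀ = 1.13 × 4.9410 = 5.5833 mm/d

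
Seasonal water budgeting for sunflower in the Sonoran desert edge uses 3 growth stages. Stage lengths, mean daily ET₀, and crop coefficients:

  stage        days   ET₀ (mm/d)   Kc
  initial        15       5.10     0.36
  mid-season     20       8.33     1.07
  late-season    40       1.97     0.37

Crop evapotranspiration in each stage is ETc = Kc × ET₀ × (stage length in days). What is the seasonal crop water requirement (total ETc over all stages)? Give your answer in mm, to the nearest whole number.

235 mm

initial: 0.36 × 5.10 × 15 = 27.54 mm
mid-season: 1.07 × 8.33 × 20 = 178.26 mm
late-season: 0.37 × 1.97 × 40 = 29.16 mm
Seasonal total = 234.96 mm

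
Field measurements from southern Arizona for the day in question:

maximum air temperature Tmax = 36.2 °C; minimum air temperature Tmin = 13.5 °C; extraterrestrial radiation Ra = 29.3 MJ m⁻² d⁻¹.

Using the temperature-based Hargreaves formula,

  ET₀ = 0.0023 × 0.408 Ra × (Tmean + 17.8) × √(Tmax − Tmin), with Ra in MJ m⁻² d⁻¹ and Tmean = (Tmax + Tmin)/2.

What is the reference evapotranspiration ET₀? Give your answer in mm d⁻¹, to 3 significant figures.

5.59 mm d⁻¹

Tmean = (36.2 + 13.5)/2 = 24.85 °C
0.408 Ra = 0.408 × 29.3 = 11.9544 mm/d equivalent
ET₀ = 0.0023 × 11.9544 × (24.85 + 17.8) × √22.7 = 0.0023 × 11.9544 × 42.65 × 4.7645 = 5.5872 mm/d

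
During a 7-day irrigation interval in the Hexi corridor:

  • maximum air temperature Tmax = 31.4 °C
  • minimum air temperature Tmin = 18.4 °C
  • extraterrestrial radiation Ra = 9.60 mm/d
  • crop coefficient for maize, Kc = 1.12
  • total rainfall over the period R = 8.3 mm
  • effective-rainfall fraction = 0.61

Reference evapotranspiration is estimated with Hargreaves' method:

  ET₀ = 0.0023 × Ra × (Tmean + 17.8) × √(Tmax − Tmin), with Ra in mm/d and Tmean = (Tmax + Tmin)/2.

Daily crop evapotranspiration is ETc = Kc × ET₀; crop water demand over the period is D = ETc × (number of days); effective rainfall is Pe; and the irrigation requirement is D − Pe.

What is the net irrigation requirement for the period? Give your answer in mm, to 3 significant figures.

Tmean = (31.4 + 18.4)/2 = 24.90 °C
ET₀ = 0.0023 × 9.60 × (24.90 + 17.8) × √13.0 = 0.0023 × 9.60 × 42.70 × 3.6056 = 3.3994 mm/d
ETc = Kc × ET₀ = 1.12 × 3.3994 = 3.8073 mm/d
Crop demand D = ETc × 7 d = 3.8073 × 7 = 26.651 mm
Pe = 0.61 × 8.3 = 5.063 mm
D − Pe = 26.651 − 5.063 = 21.588 mm

21.6 mm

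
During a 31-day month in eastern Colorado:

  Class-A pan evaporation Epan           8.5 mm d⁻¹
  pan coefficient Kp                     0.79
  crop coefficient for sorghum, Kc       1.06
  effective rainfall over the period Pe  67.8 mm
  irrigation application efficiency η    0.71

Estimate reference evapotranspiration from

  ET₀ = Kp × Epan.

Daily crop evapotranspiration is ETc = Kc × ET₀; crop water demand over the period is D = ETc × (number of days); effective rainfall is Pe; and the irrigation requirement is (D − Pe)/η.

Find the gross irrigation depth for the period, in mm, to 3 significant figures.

215 mm

ET₀ = 0.79 × 8.5 = 6.7150 mm/d
ETc = Kc × ET₀ = 1.06 × 6.7150 = 7.1179 mm/d
Crop demand D = ETc × 31 d = 7.1179 × 31 = 220.655 mm
D − Pe = 220.655 − 67.8 = 152.855 mm
Gross irrigation = 152.855 / 0.71 = 215.289 mm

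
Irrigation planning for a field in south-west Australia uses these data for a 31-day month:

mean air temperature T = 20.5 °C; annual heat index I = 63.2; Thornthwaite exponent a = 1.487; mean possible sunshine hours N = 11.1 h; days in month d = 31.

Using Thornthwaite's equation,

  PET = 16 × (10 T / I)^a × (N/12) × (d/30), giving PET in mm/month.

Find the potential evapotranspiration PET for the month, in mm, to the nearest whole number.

88 mm

10T/I = 10 × 20.5 / 63.2 = 3.2437
(10T/I)^a = 3.2437^1.487 = 5.7533
Uncorrected PET = 16 × 5.7533 = 92.053 mm
Correction = (N/12)(d/30) = (11.1/12)(31/30) = 0.9558
PET = 92.053 × 0.9558 = 87.984 mm/month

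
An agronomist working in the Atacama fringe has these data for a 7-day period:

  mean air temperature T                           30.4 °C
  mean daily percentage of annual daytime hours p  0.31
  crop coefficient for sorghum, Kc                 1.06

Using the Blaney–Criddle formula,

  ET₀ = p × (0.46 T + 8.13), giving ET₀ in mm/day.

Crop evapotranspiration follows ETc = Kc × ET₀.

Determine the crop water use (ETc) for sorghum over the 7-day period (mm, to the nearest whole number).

ET₀ = 0.31 × (0.46 × 30.4 + 8.13) = 0.31 × 22.114 = 6.8553 mm/d
ETc = Kc × ET₀ = 1.06 × 6.8553 = 7.2666 mm/d
Over 7 days: 7.2666 × 7 = 50.866 mm

51 mm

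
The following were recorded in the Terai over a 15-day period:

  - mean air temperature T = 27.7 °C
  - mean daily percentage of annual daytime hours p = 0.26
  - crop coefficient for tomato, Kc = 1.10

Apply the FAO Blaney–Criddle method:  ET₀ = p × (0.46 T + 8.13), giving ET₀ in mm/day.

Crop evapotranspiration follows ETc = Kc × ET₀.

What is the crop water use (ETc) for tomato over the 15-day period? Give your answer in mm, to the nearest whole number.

ET₀ = 0.26 × (0.46 × 27.7 + 8.13) = 0.26 × 20.872 = 5.4267 mm/d
ETc = Kc × ET₀ = 1.10 × 5.4267 = 5.9694 mm/d
Over 15 days: 5.9694 × 15 = 89.541 mm

90 mm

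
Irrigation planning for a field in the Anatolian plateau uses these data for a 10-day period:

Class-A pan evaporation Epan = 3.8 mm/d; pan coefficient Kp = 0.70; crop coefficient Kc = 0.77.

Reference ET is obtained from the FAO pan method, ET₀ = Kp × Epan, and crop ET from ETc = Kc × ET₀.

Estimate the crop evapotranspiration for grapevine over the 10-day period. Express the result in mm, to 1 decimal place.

ET₀ = 0.70 × 3.8 = 2.6600 mm/d
ETc = Kc × ET₀ = 0.77 × 2.6600 = 2.0482 mm/d
Over 10 days: 2.0482 × 10 = 20.482 mm

20.5 mm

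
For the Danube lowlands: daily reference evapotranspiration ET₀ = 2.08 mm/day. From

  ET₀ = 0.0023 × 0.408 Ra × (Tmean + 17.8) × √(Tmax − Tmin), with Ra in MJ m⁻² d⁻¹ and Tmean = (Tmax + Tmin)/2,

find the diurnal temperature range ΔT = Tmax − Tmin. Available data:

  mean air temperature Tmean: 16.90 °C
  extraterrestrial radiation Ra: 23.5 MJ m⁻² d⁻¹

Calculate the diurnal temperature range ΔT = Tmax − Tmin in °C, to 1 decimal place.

√ΔT = ET₀ / [0.0023 × 0.408 × Ra × (Tmean+17.8)] = 2.08 / (0.0023 × 9.5880 × 34.70) = 2.7182
ΔT = 2.7182² = 7.389 °C

7.4 °C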